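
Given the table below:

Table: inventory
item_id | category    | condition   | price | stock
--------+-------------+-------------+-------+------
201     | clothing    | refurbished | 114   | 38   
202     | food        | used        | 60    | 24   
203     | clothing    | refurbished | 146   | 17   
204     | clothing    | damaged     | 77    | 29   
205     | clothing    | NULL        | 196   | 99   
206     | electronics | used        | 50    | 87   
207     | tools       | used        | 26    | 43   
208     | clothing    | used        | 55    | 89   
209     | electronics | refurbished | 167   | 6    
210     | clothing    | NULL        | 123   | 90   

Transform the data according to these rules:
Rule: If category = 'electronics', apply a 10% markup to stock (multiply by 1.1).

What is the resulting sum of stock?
531.3

Step 1: Records with category = 'electronics' have total stock = 93
Step 2: Apply multiplier: 93 × 1.1 = 102.3
Step 3: Other records total: 429
Step 4: Final sum = 102.3 + 429 = 531.3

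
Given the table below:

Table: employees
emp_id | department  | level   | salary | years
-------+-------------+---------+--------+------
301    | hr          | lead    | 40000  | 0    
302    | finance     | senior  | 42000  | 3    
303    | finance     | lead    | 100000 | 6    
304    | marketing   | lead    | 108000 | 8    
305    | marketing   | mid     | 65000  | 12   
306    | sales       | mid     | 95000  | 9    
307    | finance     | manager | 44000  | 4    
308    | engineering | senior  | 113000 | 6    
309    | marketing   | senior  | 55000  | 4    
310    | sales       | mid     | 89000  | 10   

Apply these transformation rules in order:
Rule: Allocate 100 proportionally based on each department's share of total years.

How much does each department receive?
engineering: 9.68, finance: 20.97, hr: 0.0, marketing: 38.71, sales: 30.65

Step 1: Calculate total years = 62
Step 2: Calculate each department's proportion:
  engineering: 6/62 = 9.68% → 9.68
  finance: 13/62 = 20.97% → 20.97
  hr: 0/62 = 0.00% → 0.0
  marketing: 24/62 = 38.71% → 38.71
  sales: 19/62 = 30.65% → 30.65
Step 3: Verify: sum of allocations ≈ 100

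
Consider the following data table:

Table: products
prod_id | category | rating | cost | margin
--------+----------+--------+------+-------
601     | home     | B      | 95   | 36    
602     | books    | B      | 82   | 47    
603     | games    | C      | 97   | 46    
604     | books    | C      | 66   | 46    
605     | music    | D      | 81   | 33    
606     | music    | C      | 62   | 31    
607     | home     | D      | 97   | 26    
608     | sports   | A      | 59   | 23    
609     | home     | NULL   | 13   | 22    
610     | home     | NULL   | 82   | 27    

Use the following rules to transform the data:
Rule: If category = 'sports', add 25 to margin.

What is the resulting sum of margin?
362

Step 1: Count records where category = 'sports': 1
Step 2: Total bonus added: 1 × 25 = 25
Step 3: Original sum of margin: 337
Step 4: Final sum = 337 + 25 = 362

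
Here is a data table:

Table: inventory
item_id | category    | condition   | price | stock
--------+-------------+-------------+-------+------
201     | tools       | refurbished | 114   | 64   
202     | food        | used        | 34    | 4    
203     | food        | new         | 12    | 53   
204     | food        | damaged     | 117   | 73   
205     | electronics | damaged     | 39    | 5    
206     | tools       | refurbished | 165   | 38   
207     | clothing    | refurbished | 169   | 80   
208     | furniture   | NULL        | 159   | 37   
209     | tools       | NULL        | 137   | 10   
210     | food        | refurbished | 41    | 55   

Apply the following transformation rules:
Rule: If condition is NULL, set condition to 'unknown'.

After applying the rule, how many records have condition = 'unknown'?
2

Step 1: Count records where condition IS NULL
Step 2: Found 2 records with NULL condition
Step 3: These records will have condition set to 'unknown'
Step 4: Records already having condition = 'unknown': 0
Step 5: Answer: 2 + 0 = 2 records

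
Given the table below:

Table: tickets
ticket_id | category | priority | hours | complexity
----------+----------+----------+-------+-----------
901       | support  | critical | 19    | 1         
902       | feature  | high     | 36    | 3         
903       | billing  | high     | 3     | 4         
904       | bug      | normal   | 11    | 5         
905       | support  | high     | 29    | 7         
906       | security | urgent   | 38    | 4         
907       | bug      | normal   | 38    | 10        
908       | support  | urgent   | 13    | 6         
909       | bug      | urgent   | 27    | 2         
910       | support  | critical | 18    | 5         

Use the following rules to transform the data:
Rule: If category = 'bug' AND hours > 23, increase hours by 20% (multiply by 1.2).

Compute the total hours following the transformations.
245.0

Step 1: Find records where category = 'bug' AND hours > 23
Step 2: 2 records match, summing to 65
Step 3: After multiplier: 65 × 1.2 = 78.0
Step 4: Unaffected records sum: 167
Step 5: Final sum = 78.0 + 167 = 245.0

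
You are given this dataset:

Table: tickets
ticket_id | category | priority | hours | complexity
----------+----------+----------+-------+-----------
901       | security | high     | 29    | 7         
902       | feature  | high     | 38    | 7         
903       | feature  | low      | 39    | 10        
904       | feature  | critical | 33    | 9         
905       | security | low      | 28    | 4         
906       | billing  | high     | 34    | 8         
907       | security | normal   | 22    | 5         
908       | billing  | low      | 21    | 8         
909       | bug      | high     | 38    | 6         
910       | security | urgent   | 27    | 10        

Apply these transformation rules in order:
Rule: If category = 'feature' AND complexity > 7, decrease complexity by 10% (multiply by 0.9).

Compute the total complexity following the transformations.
72.1

Step 1: Find records where category = 'feature' AND complexity > 7
Step 2: 2 records match, summing to 19
Step 3: After multiplier: 19 × 0.9 = 17.1
Step 4: Unaffected records sum: 55
Step 5: Final sum = 17.1 + 55 = 72.1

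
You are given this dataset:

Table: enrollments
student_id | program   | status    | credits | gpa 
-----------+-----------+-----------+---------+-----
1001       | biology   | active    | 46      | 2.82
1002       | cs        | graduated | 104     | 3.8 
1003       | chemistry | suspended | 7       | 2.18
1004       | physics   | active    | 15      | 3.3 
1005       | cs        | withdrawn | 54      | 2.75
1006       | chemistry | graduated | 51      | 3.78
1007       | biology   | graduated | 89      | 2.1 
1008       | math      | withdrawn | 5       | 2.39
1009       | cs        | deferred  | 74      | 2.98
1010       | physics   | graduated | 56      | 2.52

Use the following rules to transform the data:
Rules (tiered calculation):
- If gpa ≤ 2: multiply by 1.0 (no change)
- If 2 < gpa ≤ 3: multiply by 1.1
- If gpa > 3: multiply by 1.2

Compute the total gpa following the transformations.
32.57

Step 1: Tier 1 (gpa ≤ 2): 0 records, sum = 0 × 1.0 = 0.0
Step 2: Tier 2 (2 < gpa ≤ 3): 7 records, sum = 17.74 × 1.1 = 19.51
Step 3: Tier 3 (gpa > 3): 3 records, sum = 10.88 × 1.2 = 13.06
Step 4: Final sum = 0.0 + 19.51 + 13.06 = 32.57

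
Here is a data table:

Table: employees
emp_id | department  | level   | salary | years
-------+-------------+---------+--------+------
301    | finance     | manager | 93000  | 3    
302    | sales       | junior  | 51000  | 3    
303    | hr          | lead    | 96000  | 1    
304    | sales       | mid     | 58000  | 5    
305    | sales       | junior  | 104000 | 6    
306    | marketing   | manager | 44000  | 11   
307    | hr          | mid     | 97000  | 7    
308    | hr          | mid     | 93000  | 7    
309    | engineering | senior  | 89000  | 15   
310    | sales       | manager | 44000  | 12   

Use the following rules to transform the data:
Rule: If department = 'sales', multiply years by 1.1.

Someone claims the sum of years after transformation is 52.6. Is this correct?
No, the correct result is 72.6.

Step 1: Calculate the correct sum after transformation
Step 2: Apply multiplier 1.1 to records where department = 'sales'
Step 3: Correct result = 72.6
Step 4: Claimed result = 52.6
Step 5: 72.6 ≠ 52.6
Conclusion: The claimed result is incorrect. The correct answer is 72.6.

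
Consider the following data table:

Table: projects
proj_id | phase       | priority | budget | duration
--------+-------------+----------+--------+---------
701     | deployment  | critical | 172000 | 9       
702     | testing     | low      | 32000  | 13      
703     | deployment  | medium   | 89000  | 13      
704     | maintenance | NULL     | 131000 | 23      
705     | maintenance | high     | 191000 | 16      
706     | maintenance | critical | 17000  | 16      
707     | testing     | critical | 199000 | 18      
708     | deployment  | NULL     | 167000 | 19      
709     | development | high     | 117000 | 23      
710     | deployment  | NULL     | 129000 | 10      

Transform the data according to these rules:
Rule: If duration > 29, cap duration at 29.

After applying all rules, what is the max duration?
23

Step 1: Original maximum duration = 23
Step 2: Check cap of 29 against maximum
Step 3: No records exceed the cap (max 23 <= cap 29), so no capping applies
Step 4: Maximum after transformation = 23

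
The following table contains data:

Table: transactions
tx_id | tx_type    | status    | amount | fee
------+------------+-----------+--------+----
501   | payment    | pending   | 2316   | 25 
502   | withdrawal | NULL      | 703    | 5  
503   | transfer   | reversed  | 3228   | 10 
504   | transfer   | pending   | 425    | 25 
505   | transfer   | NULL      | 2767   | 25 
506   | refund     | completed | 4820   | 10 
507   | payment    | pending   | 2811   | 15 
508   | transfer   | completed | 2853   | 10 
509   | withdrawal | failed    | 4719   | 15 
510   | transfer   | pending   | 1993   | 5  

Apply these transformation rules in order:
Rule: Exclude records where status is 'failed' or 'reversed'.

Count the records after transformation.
8

Step 1: Count records to exclude
  - 1 (failed) + 1 (reversed) = 2 records
Step 2: Total records: 10
Step 3: Remaining = 10 - 2 = 8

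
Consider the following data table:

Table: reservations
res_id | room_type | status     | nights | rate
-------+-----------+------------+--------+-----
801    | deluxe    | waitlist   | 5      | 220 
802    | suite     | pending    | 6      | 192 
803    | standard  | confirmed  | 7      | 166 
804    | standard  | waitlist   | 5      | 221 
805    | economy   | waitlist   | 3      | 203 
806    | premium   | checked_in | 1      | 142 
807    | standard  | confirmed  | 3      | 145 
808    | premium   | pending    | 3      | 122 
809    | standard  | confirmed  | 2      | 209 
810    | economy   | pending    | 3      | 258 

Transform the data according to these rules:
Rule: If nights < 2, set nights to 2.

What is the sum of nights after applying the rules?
39

Step 1: 1 records have nights < 2
Step 2: These records originally summed to 1
Step 3: After setting to minimum: 1 × 2 = 2
Step 4: Unaffected records sum: 37
Step 5: Final sum = 2 + 37 = 39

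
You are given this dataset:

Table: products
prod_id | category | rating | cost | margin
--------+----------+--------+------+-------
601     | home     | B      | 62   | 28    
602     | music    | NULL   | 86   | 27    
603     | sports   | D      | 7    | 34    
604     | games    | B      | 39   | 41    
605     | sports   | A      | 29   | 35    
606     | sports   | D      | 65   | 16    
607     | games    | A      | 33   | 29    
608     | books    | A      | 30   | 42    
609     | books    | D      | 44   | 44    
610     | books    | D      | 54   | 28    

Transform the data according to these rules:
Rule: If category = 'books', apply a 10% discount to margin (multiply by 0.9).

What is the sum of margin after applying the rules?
312.6

Step 1: Records with category = 'books' have total margin = 114
Step 2: Apply multiplier: 114 × 0.9 = 102.6
Step 3: Other records total: 210
Step 4: Final sum = 102.6 + 210 = 312.6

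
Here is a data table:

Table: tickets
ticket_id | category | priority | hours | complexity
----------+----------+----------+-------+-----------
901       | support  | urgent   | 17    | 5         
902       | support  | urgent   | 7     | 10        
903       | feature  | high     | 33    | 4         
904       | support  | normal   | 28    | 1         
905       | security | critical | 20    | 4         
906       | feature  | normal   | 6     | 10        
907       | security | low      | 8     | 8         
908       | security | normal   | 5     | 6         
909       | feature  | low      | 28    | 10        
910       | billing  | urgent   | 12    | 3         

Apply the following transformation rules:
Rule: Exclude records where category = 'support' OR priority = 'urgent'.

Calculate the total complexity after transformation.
42

Step 1: Find records where category = 'support' OR priority = 'urgent'
Step 2: 4 records match, summing to 19
Step 3: Original sum: 61
Step 4: Remaining sum = 61 - 19 = 42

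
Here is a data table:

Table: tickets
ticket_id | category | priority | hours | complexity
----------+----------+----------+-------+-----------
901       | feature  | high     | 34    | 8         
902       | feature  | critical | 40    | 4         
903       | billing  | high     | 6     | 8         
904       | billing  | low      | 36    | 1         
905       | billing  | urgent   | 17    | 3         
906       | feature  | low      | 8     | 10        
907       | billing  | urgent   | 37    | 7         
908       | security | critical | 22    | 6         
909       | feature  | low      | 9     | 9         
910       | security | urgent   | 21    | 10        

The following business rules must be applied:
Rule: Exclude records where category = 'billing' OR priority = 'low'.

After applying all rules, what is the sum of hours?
117

Step 1: Find records where category = 'billing' OR priority = 'low'
Step 2: 6 records match, summing to 113
Step 3: Original sum: 230
Step 4: Remaining sum = 230 - 113 = 117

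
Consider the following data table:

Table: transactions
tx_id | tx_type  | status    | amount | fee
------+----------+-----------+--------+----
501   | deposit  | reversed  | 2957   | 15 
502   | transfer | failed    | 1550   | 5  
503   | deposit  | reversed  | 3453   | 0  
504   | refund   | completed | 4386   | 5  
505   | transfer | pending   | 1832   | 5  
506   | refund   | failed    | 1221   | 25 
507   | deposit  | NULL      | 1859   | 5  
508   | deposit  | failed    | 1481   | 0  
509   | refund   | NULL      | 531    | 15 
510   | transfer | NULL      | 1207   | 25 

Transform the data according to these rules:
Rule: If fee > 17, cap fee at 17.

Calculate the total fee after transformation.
84

Step 1: 2 records have fee > 17
Step 2: These records originally summed to 50
Step 3: After capping: 2 × 17 = 34
Step 4: Unaffected records sum: 50
Step 5: Final sum = 34 + 50 = 84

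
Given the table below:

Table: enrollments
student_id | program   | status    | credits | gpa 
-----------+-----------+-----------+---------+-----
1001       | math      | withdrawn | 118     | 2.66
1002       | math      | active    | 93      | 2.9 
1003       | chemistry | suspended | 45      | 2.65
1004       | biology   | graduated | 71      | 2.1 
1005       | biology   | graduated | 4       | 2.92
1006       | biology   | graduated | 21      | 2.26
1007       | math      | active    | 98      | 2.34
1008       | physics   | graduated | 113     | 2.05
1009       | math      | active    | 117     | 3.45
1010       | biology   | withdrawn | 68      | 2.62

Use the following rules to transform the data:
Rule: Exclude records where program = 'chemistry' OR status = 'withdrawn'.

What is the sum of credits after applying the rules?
517

Step 1: Find records where program = 'chemistry' OR status = 'withdrawn'
Step 2: 3 records match, summing to 231
Step 3: Original sum: 748
Step 4: Remaining sum = 748 - 231 = 517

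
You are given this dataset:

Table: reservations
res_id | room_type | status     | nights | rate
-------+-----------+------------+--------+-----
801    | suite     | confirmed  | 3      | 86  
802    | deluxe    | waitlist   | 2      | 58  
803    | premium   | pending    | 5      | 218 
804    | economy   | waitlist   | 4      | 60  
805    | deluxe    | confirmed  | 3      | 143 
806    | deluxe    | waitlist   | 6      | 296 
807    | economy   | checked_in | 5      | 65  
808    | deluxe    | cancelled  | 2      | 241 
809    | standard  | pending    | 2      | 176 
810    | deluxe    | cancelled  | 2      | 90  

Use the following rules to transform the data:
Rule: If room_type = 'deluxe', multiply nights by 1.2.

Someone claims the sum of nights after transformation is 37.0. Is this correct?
Yes, the result is correct.

Step 1: Calculate the correct sum after transformation
Step 2: Apply multiplier 1.2 to records where room_type = 'deluxe'
Step 3: Correct result = 37.0
Step 4: Claimed result = 37.0
Step 5: 37.0 = 37.0 ✓
Conclusion: The claimed result is correct.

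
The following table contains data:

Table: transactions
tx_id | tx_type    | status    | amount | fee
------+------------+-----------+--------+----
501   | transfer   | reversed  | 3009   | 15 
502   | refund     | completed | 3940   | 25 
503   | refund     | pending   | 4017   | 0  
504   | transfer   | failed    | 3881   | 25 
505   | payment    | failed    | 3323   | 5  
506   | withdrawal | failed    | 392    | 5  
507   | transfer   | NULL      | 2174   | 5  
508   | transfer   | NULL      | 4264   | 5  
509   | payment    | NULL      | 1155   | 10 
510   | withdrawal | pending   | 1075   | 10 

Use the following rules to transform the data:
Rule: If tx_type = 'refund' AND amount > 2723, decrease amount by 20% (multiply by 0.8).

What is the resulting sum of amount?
25638.6

Step 1: Find records where tx_type = 'refund' AND amount > 2723
Step 2: 2 records match, summing to 7957
Step 3: After multiplier: 7957 × 0.8 = 6365.6
Step 4: Unaffected records sum: 19273
Step 5: Final sum = 6365.6 + 19273 = 25638.6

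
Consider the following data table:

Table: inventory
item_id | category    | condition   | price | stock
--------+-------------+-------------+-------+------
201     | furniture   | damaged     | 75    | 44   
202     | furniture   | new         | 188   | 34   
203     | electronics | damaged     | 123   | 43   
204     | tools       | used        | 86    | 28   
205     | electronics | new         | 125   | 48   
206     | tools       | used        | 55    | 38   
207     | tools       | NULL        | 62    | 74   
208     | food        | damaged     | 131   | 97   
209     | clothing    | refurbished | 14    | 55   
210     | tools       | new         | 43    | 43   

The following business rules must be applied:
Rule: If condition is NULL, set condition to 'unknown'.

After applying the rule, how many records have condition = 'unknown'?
1

Step 1: Count records where condition IS NULL
Step 2: Found 1 records with NULL condition
Step 3: These records will have condition set to 'unknown'
Step 4: Records already having condition = 'unknown': 0
Step 5: Answer: 1 + 0 = 1 records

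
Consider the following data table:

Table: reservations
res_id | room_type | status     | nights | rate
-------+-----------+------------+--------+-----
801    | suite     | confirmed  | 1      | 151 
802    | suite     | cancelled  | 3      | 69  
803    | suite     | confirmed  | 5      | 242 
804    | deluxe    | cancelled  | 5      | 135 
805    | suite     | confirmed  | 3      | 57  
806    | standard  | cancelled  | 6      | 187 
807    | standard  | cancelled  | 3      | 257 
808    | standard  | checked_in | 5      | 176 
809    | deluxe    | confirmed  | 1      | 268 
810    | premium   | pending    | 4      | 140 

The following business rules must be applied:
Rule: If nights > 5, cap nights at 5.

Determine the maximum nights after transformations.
5

Step 1: Original maximum nights = 6
Step 2: Apply cap at 5
Step 3: 1 records had nights > 5 and were capped
Step 4: Maximum after transformation = 5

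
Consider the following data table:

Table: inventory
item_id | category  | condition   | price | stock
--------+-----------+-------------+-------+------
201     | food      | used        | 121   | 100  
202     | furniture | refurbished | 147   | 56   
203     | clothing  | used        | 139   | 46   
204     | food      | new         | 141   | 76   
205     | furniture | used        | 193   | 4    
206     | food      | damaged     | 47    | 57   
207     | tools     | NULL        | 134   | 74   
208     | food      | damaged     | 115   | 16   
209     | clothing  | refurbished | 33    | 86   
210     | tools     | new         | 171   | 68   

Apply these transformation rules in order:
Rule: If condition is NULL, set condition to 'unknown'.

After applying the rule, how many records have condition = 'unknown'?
1

Step 1: Count records where condition IS NULL
Step 2: Found 1 records with NULL condition
Step 3: These records will have condition set to 'unknown'
Step 4: Records already having condition = 'unknown': 0
Step 5: Answer: 1 + 0 = 1 records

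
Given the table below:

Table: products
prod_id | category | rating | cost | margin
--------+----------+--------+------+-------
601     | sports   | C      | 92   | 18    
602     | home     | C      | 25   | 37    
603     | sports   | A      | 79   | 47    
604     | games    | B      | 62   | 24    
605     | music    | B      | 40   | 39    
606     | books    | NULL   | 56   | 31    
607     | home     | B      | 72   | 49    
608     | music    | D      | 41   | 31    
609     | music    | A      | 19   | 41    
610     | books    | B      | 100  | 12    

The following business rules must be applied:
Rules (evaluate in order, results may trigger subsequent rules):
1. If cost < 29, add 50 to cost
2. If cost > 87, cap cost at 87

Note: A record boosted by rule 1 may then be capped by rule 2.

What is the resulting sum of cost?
668

Step 1: Apply rule 1 to records with cost < 29
  - 2 records get bonus of 50
  - Of these, 0 records then exceed 87 and get capped
Step 2: Apply rule 2 to records with cost > 87
  - 2 records (original) are capped
Step 3: Calculate final sum = 668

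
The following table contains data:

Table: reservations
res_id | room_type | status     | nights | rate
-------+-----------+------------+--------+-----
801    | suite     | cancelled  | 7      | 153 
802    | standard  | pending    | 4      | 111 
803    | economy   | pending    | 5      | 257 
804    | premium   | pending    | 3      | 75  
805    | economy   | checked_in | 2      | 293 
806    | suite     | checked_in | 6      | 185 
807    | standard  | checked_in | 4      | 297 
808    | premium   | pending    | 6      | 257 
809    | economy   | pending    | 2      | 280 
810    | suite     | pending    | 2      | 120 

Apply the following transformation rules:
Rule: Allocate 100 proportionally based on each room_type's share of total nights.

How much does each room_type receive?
economy: 21.95, premium: 21.95, standard: 19.51, suite: 36.59

Step 1: Calculate total nights = 41
Step 2: Calculate each room_type's proportion:
  economy: 9/41 = 21.95% → 21.95
  premium: 9/41 = 21.95% → 21.95
  standard: 8/41 = 19.51% → 19.51
  suite: 15/41 = 36.59% → 36.59
Step 3: Verify: sum of allocations ≈ 100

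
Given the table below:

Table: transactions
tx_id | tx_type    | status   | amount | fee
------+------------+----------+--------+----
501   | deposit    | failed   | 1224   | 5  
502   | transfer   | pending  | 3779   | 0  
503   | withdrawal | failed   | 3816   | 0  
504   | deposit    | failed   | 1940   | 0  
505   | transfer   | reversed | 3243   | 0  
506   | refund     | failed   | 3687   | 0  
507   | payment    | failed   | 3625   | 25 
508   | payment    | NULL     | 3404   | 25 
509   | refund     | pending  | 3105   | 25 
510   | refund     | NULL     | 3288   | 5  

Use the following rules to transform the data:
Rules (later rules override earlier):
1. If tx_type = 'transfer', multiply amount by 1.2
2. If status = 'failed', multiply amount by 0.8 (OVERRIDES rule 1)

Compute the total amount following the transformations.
29657.0

Step 1: Rule 2 takes priority for records with status = 'failed'
  - 5 records: 14292 × 0.8 = 11433.6
Step 2: Rule 1 applies to remaining records with tx_type = 'transfer'
  - 2 records: 7022 × 1.2 = 8426.4
Step 3: Other records unchanged: 9797
Step 4: Final sum = 11433.6 + 8426.4 + 9797 = 29657.0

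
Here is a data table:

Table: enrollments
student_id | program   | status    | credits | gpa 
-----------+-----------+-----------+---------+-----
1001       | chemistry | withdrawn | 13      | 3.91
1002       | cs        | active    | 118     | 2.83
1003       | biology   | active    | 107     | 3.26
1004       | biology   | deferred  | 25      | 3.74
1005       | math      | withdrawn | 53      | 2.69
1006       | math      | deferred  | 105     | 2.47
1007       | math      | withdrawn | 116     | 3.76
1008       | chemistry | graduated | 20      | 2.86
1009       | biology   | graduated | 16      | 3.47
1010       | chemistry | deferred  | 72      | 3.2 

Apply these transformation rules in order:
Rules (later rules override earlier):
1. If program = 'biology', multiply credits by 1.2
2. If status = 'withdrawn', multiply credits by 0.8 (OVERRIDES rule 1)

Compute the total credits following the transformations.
638.2

Step 1: Rule 2 takes priority for records with status = 'withdrawn'
  - 3 records: 182 × 0.8 = 145.6
Step 2: Rule 1 applies to remaining records with program = 'biology'
  - 3 records: 148 × 1.2 = 177.6
Step 3: Other records unchanged: 315
Step 4: Final sum = 145.6 + 177.6 + 315 = 638.2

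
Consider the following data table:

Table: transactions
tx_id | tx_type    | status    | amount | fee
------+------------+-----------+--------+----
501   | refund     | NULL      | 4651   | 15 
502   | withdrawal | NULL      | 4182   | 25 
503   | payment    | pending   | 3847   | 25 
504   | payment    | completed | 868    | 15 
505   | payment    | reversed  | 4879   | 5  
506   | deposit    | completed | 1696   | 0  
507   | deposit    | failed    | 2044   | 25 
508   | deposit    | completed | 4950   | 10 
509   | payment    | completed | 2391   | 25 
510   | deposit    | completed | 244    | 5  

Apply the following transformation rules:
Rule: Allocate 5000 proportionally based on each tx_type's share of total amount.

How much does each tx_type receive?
deposit: 1501.41, payment: 2014.15, refund: 781.63, withdrawal: 702.81

Step 1: Calculate total amount = 29752
Step 2: Calculate each tx_type's proportion:
  deposit: 8934/29752 = 30.03% → 1501.41
  payment: 11985/29752 = 40.28% → 2014.15
  refund: 4651/29752 = 15.63% → 781.63
  withdrawal: 4182/29752 = 14.06% → 702.81
Step 3: Verify: sum of allocations ≈ 5000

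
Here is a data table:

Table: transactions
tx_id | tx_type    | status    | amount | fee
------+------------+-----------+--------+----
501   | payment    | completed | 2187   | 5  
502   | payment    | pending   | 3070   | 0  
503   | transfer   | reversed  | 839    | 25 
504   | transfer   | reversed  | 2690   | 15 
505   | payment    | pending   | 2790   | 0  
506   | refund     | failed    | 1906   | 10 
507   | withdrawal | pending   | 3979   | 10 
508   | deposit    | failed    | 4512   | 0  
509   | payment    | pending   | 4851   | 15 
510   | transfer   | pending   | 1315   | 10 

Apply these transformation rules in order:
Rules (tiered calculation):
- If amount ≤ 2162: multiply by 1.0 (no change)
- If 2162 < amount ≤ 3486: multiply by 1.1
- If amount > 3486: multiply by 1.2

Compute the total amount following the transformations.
31881.1

Step 1: Tier 1 (amount ≤ 2162): 3 records, sum = 4060 × 1.0 = 4060.0
Step 2: Tier 2 (2162 < amount ≤ 3486): 4 records, sum = 10737 × 1.1 = 11810.7
Step 3: Tier 3 (amount > 3486): 3 records, sum = 13342 × 1.2 = 16010.4
Step 4: Final sum = 4060.0 + 11810.7 + 16010.4 = 31881.1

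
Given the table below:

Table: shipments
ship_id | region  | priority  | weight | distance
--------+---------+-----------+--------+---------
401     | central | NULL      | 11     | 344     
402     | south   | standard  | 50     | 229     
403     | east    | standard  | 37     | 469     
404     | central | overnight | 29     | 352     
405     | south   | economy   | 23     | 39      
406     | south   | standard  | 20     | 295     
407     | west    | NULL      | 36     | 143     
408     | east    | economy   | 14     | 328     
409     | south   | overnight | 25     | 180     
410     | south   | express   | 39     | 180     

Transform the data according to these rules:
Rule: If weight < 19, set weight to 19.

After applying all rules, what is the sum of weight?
297

Step 1: 2 records have weight < 19
Step 2: These records originally summed to 25
Step 3: After setting to minimum: 2 × 19 = 38
Step 4: Unaffected records sum: 259
Step 5: Final sum = 38 + 259 = 297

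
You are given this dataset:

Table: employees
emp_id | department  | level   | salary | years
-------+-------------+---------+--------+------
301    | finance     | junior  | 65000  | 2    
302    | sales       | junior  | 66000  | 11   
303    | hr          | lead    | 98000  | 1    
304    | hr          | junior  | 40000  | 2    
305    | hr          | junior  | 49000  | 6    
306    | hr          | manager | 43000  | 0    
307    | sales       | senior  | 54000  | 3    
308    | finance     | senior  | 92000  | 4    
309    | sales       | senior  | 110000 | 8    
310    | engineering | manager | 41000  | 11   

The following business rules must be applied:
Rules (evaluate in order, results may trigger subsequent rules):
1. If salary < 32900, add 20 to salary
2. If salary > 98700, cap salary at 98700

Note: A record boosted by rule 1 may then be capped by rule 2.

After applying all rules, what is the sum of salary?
646700

Step 1: Apply rule 1 to records with salary < 32900
  - 0 records get bonus of 20
  - Of these, 0 records then exceed 98700 and get capped
Step 2: Apply rule 2 to records with salary > 98700
  - 1 records (original) are capped
Step 3: Calculate final sum = 646700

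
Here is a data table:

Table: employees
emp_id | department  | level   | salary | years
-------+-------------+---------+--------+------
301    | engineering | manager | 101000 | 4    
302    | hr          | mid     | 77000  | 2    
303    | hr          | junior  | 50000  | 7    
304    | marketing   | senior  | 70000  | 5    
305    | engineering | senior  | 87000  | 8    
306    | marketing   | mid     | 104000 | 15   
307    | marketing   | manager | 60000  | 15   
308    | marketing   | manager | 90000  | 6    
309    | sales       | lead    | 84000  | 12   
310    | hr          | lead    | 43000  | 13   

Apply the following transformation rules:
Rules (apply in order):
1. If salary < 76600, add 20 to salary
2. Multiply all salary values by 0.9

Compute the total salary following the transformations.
689472.0

Step 1: Apply Rule 1 - Add 20 to records with salary < 76600
  - 4 records affected: 223000 + (4 × 20) = 223080
  - Unaffected records: 543000
  - Sum after Rule 1: 766080
Step 2: Apply Rule 2 - Multiply all by 0.9
  - 766080 × 0.9 = 689472.0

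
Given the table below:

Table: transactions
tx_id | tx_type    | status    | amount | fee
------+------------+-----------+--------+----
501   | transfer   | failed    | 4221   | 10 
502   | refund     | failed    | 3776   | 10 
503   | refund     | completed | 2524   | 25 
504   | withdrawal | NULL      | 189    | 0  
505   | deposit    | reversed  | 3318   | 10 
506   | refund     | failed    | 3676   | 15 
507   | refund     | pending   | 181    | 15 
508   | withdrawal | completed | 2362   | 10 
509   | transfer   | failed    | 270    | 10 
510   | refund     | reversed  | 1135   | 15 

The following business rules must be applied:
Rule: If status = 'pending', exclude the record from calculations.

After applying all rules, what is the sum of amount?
21471

Step 1: Identify records where status = 'pending'
Step 2: The excluded records sum to 181
Step 3: Original total amount = 21652
Step 4: Remaining total = 21652 - 181 = 21471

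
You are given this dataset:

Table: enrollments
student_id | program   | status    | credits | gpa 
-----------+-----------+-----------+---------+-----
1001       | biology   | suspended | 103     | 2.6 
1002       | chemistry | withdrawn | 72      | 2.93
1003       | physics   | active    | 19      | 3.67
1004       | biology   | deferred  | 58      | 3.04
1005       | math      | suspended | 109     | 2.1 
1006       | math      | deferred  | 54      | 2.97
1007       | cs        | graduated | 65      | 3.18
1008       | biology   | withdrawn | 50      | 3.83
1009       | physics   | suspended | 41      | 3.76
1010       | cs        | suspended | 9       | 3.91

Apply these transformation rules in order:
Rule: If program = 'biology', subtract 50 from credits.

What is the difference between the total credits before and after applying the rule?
150

Step 1: Original sum of credits = 580
Step 2: 3 records have program = 'biology'
Step 3: Each affected record changes by -50
Step 4: Total change = 3 × -50 = -150
Step 5: New sum = 580 + -150 = 430
Step 6: Difference = |430 - 580| = 150
        (Sum decreased by 150)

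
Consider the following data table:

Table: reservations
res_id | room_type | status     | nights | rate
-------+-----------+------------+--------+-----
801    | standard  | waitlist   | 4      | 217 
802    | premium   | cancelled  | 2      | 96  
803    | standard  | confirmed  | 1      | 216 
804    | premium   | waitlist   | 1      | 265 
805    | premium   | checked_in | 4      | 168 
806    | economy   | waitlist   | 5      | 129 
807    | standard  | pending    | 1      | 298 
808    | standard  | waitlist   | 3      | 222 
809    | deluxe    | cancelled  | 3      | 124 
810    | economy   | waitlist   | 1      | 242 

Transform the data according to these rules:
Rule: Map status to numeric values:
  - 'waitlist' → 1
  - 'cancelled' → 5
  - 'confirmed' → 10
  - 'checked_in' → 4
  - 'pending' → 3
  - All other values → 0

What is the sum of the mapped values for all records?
32

Step 1: Apply mapping to each record
Step 2: Count by status:
  'waitlist': 5 records × 1 = 5
  'cancelled': 2 records × 5 = 10
  'confirmed': 1 records × 10 = 10
  'checked_in': 1 records × 4 = 4
  'pending': 1 records × 3 = 3
Step 3: Sum all mapped values = 32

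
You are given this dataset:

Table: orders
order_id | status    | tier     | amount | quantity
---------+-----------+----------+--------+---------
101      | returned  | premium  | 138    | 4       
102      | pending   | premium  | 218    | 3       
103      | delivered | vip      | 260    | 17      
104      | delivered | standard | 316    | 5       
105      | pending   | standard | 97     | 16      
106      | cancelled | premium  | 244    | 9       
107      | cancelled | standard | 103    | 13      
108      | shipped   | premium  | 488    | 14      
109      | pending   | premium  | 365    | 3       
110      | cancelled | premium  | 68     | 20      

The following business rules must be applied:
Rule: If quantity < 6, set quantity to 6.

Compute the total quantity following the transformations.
113

Step 1: 4 records have quantity < 6
Step 2: These records originally summed to 15
Step 3: After setting to minimum: 4 × 6 = 24
Step 4: Unaffected records sum: 89
Step 5: Final sum = 24 + 89 = 113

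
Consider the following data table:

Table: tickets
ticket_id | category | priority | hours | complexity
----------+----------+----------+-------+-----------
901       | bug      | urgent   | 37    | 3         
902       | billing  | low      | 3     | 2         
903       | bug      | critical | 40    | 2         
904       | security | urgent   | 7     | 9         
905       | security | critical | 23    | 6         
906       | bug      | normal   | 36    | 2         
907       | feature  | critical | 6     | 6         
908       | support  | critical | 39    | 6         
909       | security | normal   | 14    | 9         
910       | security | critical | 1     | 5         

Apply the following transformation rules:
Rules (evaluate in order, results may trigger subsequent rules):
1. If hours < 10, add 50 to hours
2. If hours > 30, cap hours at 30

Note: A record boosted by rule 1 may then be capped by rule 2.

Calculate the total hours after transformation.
277

Step 1: Apply rule 1 to records with hours < 10
  - 4 records get bonus of 50
  - Of these, 4 records then exceed 30 and get capped
Step 2: Apply rule 2 to records with hours > 30
  - 4 records (original) are capped
Step 3: Calculate final sum = 277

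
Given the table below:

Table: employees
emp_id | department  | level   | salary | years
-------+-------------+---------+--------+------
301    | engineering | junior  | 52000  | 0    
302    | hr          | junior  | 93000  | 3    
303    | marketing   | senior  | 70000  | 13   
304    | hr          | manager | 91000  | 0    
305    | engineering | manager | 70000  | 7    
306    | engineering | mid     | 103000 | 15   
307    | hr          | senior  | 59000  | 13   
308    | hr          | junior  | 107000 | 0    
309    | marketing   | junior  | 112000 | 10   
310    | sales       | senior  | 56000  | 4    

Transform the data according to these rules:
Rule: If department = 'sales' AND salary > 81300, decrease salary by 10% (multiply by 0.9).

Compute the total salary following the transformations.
813000

Step 1: Find records where department = 'sales' AND salary > 81300
Step 2: 0 records match, summing to 0
Step 3: After multiplier: 0 × 0.9 = 0.0
Step 4: Unaffected records sum: 813000
Step 5: Final sum = 0.0 + 813000 = 813000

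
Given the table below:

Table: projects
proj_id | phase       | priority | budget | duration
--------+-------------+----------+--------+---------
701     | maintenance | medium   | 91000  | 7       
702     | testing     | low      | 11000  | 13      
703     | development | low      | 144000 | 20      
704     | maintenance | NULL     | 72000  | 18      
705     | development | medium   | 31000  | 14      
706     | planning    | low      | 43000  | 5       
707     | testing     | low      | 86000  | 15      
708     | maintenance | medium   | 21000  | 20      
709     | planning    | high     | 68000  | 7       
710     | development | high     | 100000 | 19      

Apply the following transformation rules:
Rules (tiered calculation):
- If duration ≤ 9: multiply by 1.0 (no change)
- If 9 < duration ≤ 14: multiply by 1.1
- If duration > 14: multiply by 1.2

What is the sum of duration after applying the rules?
159.1

Step 1: Tier 1 (duration ≤ 9): 3 records, sum = 19 × 1.0 = 19.0
Step 2: Tier 2 (9 < duration ≤ 14): 2 records, sum = 27 × 1.1 = 29.7
Step 3: Tier 3 (duration > 14): 5 records, sum = 92 × 1.2 = 110.4
Step 4: Final sum = 19.0 + 29.7 + 110.4 = 159.1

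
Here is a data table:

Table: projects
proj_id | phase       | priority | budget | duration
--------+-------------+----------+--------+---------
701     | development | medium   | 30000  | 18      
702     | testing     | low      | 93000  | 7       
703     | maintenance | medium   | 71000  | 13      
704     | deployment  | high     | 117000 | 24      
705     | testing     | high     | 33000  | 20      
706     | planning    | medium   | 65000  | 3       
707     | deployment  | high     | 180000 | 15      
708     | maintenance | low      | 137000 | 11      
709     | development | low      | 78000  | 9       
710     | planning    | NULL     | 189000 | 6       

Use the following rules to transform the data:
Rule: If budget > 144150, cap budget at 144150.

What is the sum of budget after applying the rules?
912300

Step 1: 2 records have budget > 144150
Step 2: These records originally summed to 369000
Step 3: After capping: 2 × 144150 = 288300
Step 4: Unaffected records sum: 624000
Step 5: Final sum = 288300 + 624000 = 912300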